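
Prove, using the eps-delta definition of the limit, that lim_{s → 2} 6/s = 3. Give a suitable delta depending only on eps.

Let eps > 0 be given. We seek delta > 0 such that 0 < |s − 2| < delta implies |6/s − 3| < eps.
|6/s − 3| = 6·|2 − s|/(2·|s|) = 6|s − 2|/(2|s|).
Require delta ≤ 1 so that |s| > 2 − 1 = 1, hence 2|s| > 2.
Then |6/s − 3| < 6|s − 2|/2, which is < eps when |s − 2| < (1/3)eps.
Take delta = min(1, (1/3)eps). Then 0 < |s − 2| < delta gives both |s − 2| < 1 and |s − 2| < (1/3)eps, so |6/s − 3| < eps.

delta = min(1, (1/3)eps)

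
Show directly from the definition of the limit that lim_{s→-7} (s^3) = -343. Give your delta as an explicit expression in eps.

delta = min(2, eps/193)

Let eps > 0 be given. We seek delta > 0 with 0 < |s + 7| < delta ⇒ |s^3 + 343| < eps.
Factor: s^3 + 343 = (s + 7)(s^2 - 7s + 49), so |s^3 + 343| = |s + 7|·|s^2 - 7s + 49|.
Impose delta ≤ 2 so that |s| < 9; then |s^2 - 7s + 49| ≤ 193.
Hence |s^3 + 343| ≤ 193|s + 7|, which is < eps once |s + 7| < eps/193.
Take delta = min(2, eps/193). If 0 < |s + 7| < delta then both bounds hold and |s^3 + 343| ≤ 193|s + 7| < 193·(eps/193) = eps.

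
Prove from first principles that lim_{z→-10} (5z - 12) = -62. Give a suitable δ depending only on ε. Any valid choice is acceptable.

δ = ε/5

Suppose ε > 0. We need δ > 0 so that 0 < |z + 10| < δ implies |(5z - 12) + 62| < ε.
|(5z - 12) + 62| = |5z + 50| = 5|z + 10|.
So 5|z + 10| < ε exactly when |z + 10| < ε/5.
Choosing δ = ε/5 gives |(5z - 12) + 62| = 5|z + 10| < ε whenever |z + 10| < δ.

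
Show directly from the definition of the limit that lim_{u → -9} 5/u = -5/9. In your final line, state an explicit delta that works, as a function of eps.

delta = min(9/2, (81/10)eps)

Let eps > 0 be given. We seek delta > 0 such that 0 < |u + 9| < delta implies |5/u + 5/9| < eps.
|5/u + 5/9| = 5·|-9 − u|/(9·|u|) = 5|u + 9|/(9|u|).
Restrict delta ≤ 9/2. Then |u + 9| < 9/2 gives |u| > 9/2, so 9|u| > 81/2.
Then |5/u + 5/9| < 5|u + 9|/(81/2), which is < eps when |u + 9| < (81/10)eps.
Take delta = min(9/2, (81/10)eps). Then 0 < |u + 9| < delta gives both |u + 9| < 9/2 and |u + 9| < (81/10)eps, so |5/u + 5/9| < eps.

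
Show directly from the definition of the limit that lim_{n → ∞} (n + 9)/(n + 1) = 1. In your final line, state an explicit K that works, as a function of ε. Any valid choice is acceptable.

Let ε > 0 be given. For n ≥ 1, |(n + 9)/(n + 1) − 1| = |8|/((n + 1)) = 8/((n + 1)).
Since n + 1 ≥ n for n ≥ 1, this is ≤ 8/(n) = 8/n.
So |(n + 9)/(n + 1) − 1| < ε whenever n > 8/ε.
Take K = 8/ε. If n > K then |(n + 9)/(n + 1) − 1| ≤ 8/n < ε.

K = 8/ε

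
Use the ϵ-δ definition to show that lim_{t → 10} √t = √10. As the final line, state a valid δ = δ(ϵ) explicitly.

δ = min(10, √10·ϵ)

Let ϵ > 0. We want δ > 0 such that 0 < |t − 10| < δ implies |√t − √10| < ϵ.
Multiplying by the conjugate, |√t − √10| = |t − 10|/(√t + √10).
Restrict δ ≤ 10 so that |t − 10| < 10 forces t > 0, and then √t + √10 > √10.
Hence |√t − √10| < |t − 10|/√10, which is < ϵ once |t − 10| < √10·ϵ.
Take δ = min(10, √10·ϵ). If 0 < |t − 10| < δ then t > 0 and |√t − √10| < |t − 10|/√10 < ϵ.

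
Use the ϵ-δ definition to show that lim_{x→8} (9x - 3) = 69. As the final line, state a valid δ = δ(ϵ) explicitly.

δ = ϵ/9

Suppose ϵ > 0. We need δ > 0 so that 0 < |x − 8| < δ implies |(9x - 3) − 69| < ϵ.
|(9x - 3) − 69| = |9x - 72| = 9|x − 8|.
Thus it suffices that |x − 8| < ϵ/9.
Choosing δ = ϵ/9 gives |(9x - 3) − 69| = 9|x − 8| < ϵ whenever |x − 8| < δ.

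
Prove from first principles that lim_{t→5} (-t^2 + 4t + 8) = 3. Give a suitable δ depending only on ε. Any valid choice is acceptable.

Suppose ε > 0. We want δ > 0 such that 0 < |t − 5| < δ implies |(-t^2 + 4t + 8) − 3| < ε.
(-t^2 + 4t + 8) − 3 = -t^2 + 4t + 5 = (t − 5)(-t - 1).
So |(-t^2 + 4t + 8) − 3| = |t − 5|·|-t - 1|.
Require δ ≤ 2. Then |t − 5| < 2 gives |t| < 7, and by the triangle inequality |-t - 1| ≤ 7 + 1 = 8.
Hence |(-t^2 + 4t + 8) − 3| ≤ 8|t − 5| < ε provided |t − 5| < ε/8.
Choosing δ = min(2, ε/8) ensures both conditions, hence |(-t^2 + 4t + 8) − 3| < ε.

δ = min(2, ε/8)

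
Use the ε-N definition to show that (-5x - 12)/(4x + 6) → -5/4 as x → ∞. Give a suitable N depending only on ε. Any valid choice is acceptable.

N = (9/8)/ε

Let ε > 0. We seek N > 0 such that x > N implies |(-5x - 12)/(4x + 6) + 5/4| < ε.
(-5x - 12)/(4x + 6) + 5/4 = (4(-5x - 12) − (-5)(4x + 6)) / (4(4x + 6)) = -18/(4(4x + 6)).
For x > 0 we have 4x + 6 > 4x, so |(-5x - 12)/(4x + 6) + 5/4| = 18/(4(4x + 6)) < 18/(4·4x) = (9/8)/x.
Thus |(-5x - 12)/(4x + 6) + 5/4| < ε whenever x > (9/8)/ε.
Take N = (9/8)/ε. If x > N then |(-5x - 12)/(4x + 6) + 5/4| < (9/8)/x < ε.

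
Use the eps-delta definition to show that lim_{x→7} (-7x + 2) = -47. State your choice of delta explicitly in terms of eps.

delta = eps/7

Let eps > 0 be given. We need delta > 0 so that 0 < |x − 7| < delta implies |(-7x + 2) + 47| < eps.
Since (-7x + 2) + 47 = -7(x − 7), we have |(-7x + 2) + 47| = 7|x − 7|.
So 7|x − 7| < eps exactly when |x − 7| < eps/7.
Choosing delta = eps/7 gives |(-7x + 2) + 47| = 7|x − 7| < eps whenever |x − 7| < delta.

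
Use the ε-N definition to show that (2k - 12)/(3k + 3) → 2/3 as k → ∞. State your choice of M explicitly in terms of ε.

Suppose ε > 0. For k ≥ 1, |(2k - 12)/(3k + 3) − (2/3)| = |-42|/(3(3k + 3)) = 42/(3(3k + 3)).
Since 3k + 3 ≥ 3k for k ≥ 1, this is ≤ 42/(3·3k) = (14/3)/k.
So |(2k - 12)/(3k + 3) − (2/3)| < ε whenever k > (14/3)/ε.
Take M = (14/3)/ε. If k > M then |(2k - 12)/(3k + 3) − (2/3)| ≤ (14/3)/k < ε.

M = (14/3)/ε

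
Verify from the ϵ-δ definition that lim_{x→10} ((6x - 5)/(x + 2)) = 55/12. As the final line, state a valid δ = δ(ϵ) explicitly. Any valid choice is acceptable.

δ = min(6, (72/17)ϵ)

Let ϵ > 0 be given. We want δ > 0 with 0 < |x − 10| < δ ⇒ |(6x - 5)/(x + 2) − (55/12)| < ϵ.
Combining over a common denominator, (6x - 5)/(x + 2) − (55/12) = [(6x - 5)·12 − 55·(x + 2)] / [12·(x + 2)] = 17(x − 10) / (12(x + 2)).
So |(6x - 5)/(x + 2) − (55/12)| = 17|x − 10| / (12·|x + 2|).
Restrict δ ≤ 6. Then |x − 10| < 6 gives |x + 2| = |(x − 10) + 12| ≥ 12 − 6 = 6.
Hence |(6x - 5)/(x + 2) − (55/12)| < 17|x − 10|/(12·6) = (17/72)|x − 10|, which is < ϵ once |x − 10| < (72/17)ϵ.
Take δ = min(6, (72/17)ϵ). Then 0 < |x − 10| < δ forces both bounds, so |(6x - 5)/(x + 2) − (55/12)| < ϵ.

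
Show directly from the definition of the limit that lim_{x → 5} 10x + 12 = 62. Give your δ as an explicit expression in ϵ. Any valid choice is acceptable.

δ = ϵ/10

Let ϵ > 0 be given. We need δ > 0 so that 0 < |x − 5| < δ implies |(10x + 12) − 62| < ϵ.
Since (10x + 12) − 62 = 10(x − 5), we have |(10x + 12) − 62| = 10|x − 5|.
Thus it suffices that |x − 5| < ϵ/10.
Choosing δ = ϵ/10 gives |(10x + 12) − 62| = 10|x − 5| < ϵ whenever |x − 5| < δ.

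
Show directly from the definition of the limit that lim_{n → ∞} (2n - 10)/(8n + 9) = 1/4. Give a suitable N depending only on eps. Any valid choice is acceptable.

N = (49/32)/eps

Let eps > 0 be given. For n ≥ 1, |(2n - 10)/(8n + 9) − (1/4)| = |-98|/(8(8n + 9)) = 98/(8(8n + 9)).
Since 8n + 9 ≥ 8n for n ≥ 1, this is ≤ 98/(8·8n) = (49/32)/n.
So |(2n - 10)/(8n + 9) − (1/4)| < eps whenever n > (49/32)/eps.
Take N = (49/32)/eps. If n > N then |(2n - 10)/(8n + 9) − (1/4)| ≤ (49/32)/n < eps.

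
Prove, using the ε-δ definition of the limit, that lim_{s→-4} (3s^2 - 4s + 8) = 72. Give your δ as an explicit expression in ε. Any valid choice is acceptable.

δ = min(1, ε/31)

Let ε > 0 be given. We want δ > 0 such that 0 < |s + 4| < δ implies |(3s^2 - 4s + 8) − 72| < ε.
(3s^2 - 4s + 8) − 72 = 3s^2 - 4s - 64 = (s + 4)(3s - 16).
So |(3s^2 - 4s + 8) − 72| = |s + 4|·|3s - 16|.
Require δ ≤ 1. Then |s + 4| < 1 gives |s| < 5, and by the triangle inequality |3s - 16| ≤ 3·5 + 16 = 31.
Hence |(3s^2 - 4s + 8) − 72| ≤ 31|s + 4| < ε provided |s + 4| < ε/31.
Choosing δ = min(1, ε/31) ensures both conditions, hence |(3s^2 - 4s + 8) − 72| < ε.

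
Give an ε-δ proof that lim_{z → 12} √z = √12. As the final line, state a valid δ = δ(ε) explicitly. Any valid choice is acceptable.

Fix ε > 0. We want δ > 0 such that 0 < |z − 12| < δ implies |√z − √12| < ε.
Multiplying by the conjugate, |√z − √12| = |z − 12|/(√z + √12).
Restrict δ ≤ 12 so that |z − 12| < 12 forces z > 0, and then √z + √12 > √12.
Hence |√z − √12| < |z − 12|/√12, which is < ε once |z − 12| < √12·ε.
Take δ = min(12, √12·ε). If 0 < |z − 12| < δ then z > 0 and |√z − √12| < |z − 12|/√12 < ε.

δ = min(12, √12·ε)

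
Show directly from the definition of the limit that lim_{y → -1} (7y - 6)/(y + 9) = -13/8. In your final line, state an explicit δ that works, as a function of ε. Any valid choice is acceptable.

Let ε > 0. We want δ > 0 with 0 < |y + 1| < δ ⇒ |(7y - 6)/(y + 9) + 13/8| < ε.
Combining over a common denominator, (7y - 6)/(y + 9) + 13/8 = [(7y - 6)·8 − (-13)·(y + 9)] / [8·(y + 9)] = 69(y + 1) / (8(y + 9)).
So |(7y - 6)/(y + 9) + 13/8| = 69|y + 1| / (8·|y + 9|).
Require δ ≤ 4, so |y + 9| ≥ |8| − |y + 1| > 8 − 4 = 4.
Hence |(7y - 6)/(y + 9) + 13/8| < 69|y + 1|/(8·4) = (69/32)|y + 1|, which is < ε once |y + 1| < (32/69)ε.
Take δ = min(4, (32/69)ε). Then 0 < |y + 1| < δ forces both bounds, so |(7y - 6)/(y + 9) + 13/8| < ε.

δ = min(4, (32/69)ε)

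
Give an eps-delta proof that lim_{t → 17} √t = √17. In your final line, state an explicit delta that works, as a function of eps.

delta = min(17, √17·eps)

Let eps > 0 be given. We want delta > 0 such that 0 < |t − 17| < delta implies |√t − √17| < eps.
Multiplying by the conjugate, |√t − √17| = |t − 17|/(√t + √17).
Restrict delta ≤ 17 so that |t − 17| < 17 forces t > 0, and then √t + √17 > √17.
Hence |√t − √17| < |t − 17|/√17, which is < eps once |t − 17| < √17·eps.
Take delta = min(17, √17·eps). If 0 < |t − 17| < delta then t > 0 and |√t − √17| < |t − 17|/√17 < eps.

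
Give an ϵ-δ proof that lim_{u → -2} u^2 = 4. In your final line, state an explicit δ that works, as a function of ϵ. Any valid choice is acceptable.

δ = min(1, ϵ/5)

Suppose ϵ > 0. We seek δ > 0 with 0 < |u + 2| < δ ⇒ |u^2 − 4| < ϵ.
Factor: u^2 − 4 = (u + 2)(u - 2), so |u^2 − 4| = |u + 2|·|u - 2|.
Restrict δ ≤ 1. Then |u + 2| < 1 gives |u| < 3, so by the triangle inequality |u - 2| ≤ 3 + 2 = 5.
Hence |u^2 − 4| ≤ 5|u + 2|, which is < ϵ once |u + 2| < ϵ/5.
Take δ = min(1, ϵ/5). If 0 < |u + 2| < δ then both bounds hold and |u^2 − 4| ≤ 5|u + 2| < 5·(ϵ/5) = ϵ.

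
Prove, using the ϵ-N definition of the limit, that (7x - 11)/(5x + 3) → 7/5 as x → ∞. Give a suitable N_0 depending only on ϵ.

N_0 = (76/25)/ϵ

Let ϵ > 0 be given. We seek N_0 > 0 such that x > N_0 implies |(7x - 11)/(5x + 3) − (7/5)| < ϵ.
(7x - 11)/(5x + 3) − (7/5) = (5(7x - 11) − 7(5x + 3)) / (5(5x + 3)) = -76/(5(5x + 3)).
For x > 0 we have 5x + 3 > 5x, so |(7x - 11)/(5x + 3) − (7/5)| = 76/(5(5x + 3)) < 76/(5·5x) = (76/25)/x.
Thus |(7x - 11)/(5x + 3) − (7/5)| < ϵ whenever x > (76/25)/ϵ.
Take N_0 = (76/25)/ϵ. If x > N_0 then |(7x - 11)/(5x + 3) − (7/5)| < (76/25)/x < ϵ.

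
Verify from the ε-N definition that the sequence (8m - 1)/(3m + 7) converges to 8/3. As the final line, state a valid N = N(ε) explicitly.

Let ε > 0. For m ≥ 1, |(8m - 1)/(3m + 7) − (8/3)| = |-59|/(3(3m + 7)) = 59/(3(3m + 7)).
Since 3m + 7 ≥ 3m for m ≥ 1, this is ≤ 59/(3·3m) = (59/9)/m.
So |(8m - 1)/(3m + 7) − (8/3)| < ε whenever m > (59/9)/ε.
Take N = (59/9)/ε. If m > N then |(8m - 1)/(3m + 7) − (8/3)| ≤ (59/9)/m < ε.

N = (59/9)/ε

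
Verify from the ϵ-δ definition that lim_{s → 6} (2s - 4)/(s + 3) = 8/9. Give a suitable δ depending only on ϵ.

δ = min(9/2, (81/20)ϵ)

Let ϵ > 0 be given. We want δ > 0 with 0 < |s − 6| < δ ⇒ |(2s - 4)/(s + 3) − (8/9)| < ϵ.
Combining over a common denominator, (2s - 4)/(s + 3) − (8/9) = [(2s - 4)·9 − 8·(s + 3)] / [9·(s + 3)] = 10(s − 6) / (9(s + 3)).
So |(2s - 4)/(s + 3) − (8/9)| = 10|s − 6| / (9·|s + 3|).
Require δ ≤ 9/2, so |s + 3| ≥ |9| − |s − 6| > 9 − 9/2 = 9/2.
Hence |(2s - 4)/(s + 3) − (8/9)| < 10|s − 6|/(9·(9/2)) = (20/81)|s − 6|, which is < ϵ once |s − 6| < (81/20)ϵ.
Take δ = min(9/2, (81/20)ϵ). Then 0 < |s − 6| < δ forces both bounds, so |(2s - 4)/(s + 3) − (8/9)| < ϵ.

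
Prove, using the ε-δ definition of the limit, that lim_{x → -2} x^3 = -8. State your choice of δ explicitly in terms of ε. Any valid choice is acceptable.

δ = min(1, ε/19)

Let ε > 0 be given. We seek δ > 0 with 0 < |x + 2| < δ ⇒ |x^3 + 8| < ε.
Factor: x^3 + 8 = (x + 2)(x^2 - 2x + 4), so |x^3 + 8| = |x + 2|·|x^2 - 2x + 4|.
Impose δ ≤ 1 so that |x| < 3; then |x^2 - 2x + 4| ≤ 19.
Hence |x^3 + 8| ≤ 19|x + 2|, which is < ε once |x + 2| < ε/19.
Take δ = min(1, ε/19). If 0 < |x + 2| < δ then both bounds hold and |x^3 + 8| ≤ 19|x + 2| < 19·(ε/19) = ε.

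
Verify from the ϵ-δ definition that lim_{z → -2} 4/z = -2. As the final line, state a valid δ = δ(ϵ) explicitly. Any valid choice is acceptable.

δ = min(1, (1/2)ϵ)

Let ϵ > 0 be given. We seek δ > 0 such that 0 < |z + 2| < δ implies |4/z + 2| < ϵ.
|4/z + 2| = 4·|-2 − z|/(2·|z|) = 4|z + 2|/(2|z|).
Restrict δ ≤ 1. Then |z + 2| < 1 gives |z| > 1, so 2|z| > 2.
Then |4/z + 2| < 4|z + 2|/2, which is < ϵ when |z + 2| < (1/2)ϵ.
Take δ = min(1, (1/2)ϵ). Then 0 < |z + 2| < δ gives both |z + 2| < 1 and |z + 2| < (1/2)ϵ, so |4/z + 2| < ϵ.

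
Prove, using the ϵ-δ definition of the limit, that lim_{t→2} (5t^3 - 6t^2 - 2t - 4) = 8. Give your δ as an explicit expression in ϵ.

Fix ϵ > 0. We want δ > 0 such that 0 < |t − 2| < δ implies |(5t^3 - 6t^2 - 2t - 4) − 8| < ϵ.
(5t^3 - 6t^2 - 2t - 4) − 8 = 5t^3 - 6t^2 - 2t - 12 = (t − 2)(5t^2 + 4t + 6).
So |(5t^3 - 6t^2 - 2t - 4) − 8| = |t − 2|·|5t^2 + 4t + 6|.
Require δ ≤ 1. Then |t − 2| < 1 gives |t| < 3, and by the triangle inequality |5t^2 + 4t + 6| ≤ 5·3^2 + 4·3 + 6 = 63.
Hence |(5t^3 - 6t^2 - 2t - 4) − 8| ≤ 63|t − 2| < ϵ provided |t − 2| < ϵ/63.
Take δ = min(1, ϵ/63). Then 0 < |t − 2| < δ gives both |t − 2| < 1 and |t − 2| < ϵ/63, so |(5t^3 - 6t^2 - 2t - 4) − 8| < ϵ.

δ = min(1, ϵ/63)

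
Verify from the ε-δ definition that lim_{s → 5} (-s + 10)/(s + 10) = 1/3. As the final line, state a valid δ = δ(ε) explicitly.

Suppose ε > 0. We want δ > 0 with 0 < |s − 5| < δ ⇒ |(-s + 10)/(s + 10) − (1/3)| < ε.
Combining over a common denominator, (-s + 10)/(s + 10) − (1/3) = [(-s + 10)·15 − 5·(s + 10)] / [15·(s + 10)] = -20(s − 5) / (15(s + 10)).
So |(-s + 10)/(s + 10) − (1/3)| = 20|s − 5| / (15·|s + 10|).
Restrict δ ≤ 15/2. Then |s − 5| < 15/2 gives |s + 10| = |(s − 5) + 15| ≥ 15 − 15/2 = 15/2.
Hence |(-s + 10)/(s + 10) − (1/3)| < 20|s − 5|/(15·(15/2)) = (8/45)|s − 5|, which is < ε once |s − 5| < (45/8)ε.
Take δ = min(15/2, (45/8)ε). Then 0 < |s − 5| < δ forces both bounds, so |(-s + 10)/(s + 10) − (1/3)| < ε.

δ = min(15/2, (45/8)ε)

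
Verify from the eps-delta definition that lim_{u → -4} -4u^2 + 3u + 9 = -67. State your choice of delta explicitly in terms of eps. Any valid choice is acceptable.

Suppose eps > 0. We want delta > 0 such that 0 < |u + 4| < delta implies |(-4u^2 + 3u + 9) + 67| < eps.
(-4u^2 + 3u + 9) + 67 = -4u^2 + 3u + 76 = (u + 4)(-4u + 19).
So |(-4u^2 + 3u + 9) + 67| = |u + 4|·|-4u + 19|.
Assume first that |u + 4| < 1, so |u| < 5. Then |-4u + 19| ≤ 4·5 + 19 = 39.
Hence |(-4u^2 + 3u + 9) + 67| ≤ 39|u + 4| < eps provided |u + 4| < eps/39.
Take delta = min(1, eps/39). Then 0 < |u + 4| < delta gives both |u + 4| < 1 and |u + 4| < eps/39, so |(-4u^2 + 3u + 9) + 67| < eps.

delta = min(1, eps/39)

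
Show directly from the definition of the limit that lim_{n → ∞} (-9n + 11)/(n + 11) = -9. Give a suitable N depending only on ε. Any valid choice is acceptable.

Let ε > 0 be given. For n ≥ 1, |(-9n + 11)/(n + 11) + 9| = |110|/((n + 11)) = 110/((n + 11)).
Since n + 11 ≥ n for n ≥ 1, this is ≤ 110/(n) = 110/n.
So |(-9n + 11)/(n + 11) + 9| < ε whenever n > 110/ε.
Take N = 110/ε. If n > N then |(-9n + 11)/(n + 11) + 9| ≤ 110/n < ε.

N = 110/ε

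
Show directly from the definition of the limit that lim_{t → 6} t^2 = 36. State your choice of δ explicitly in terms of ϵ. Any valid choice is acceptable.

δ = min(1, ϵ/13)

Let ϵ > 0. We seek δ > 0 with 0 < |t − 6| < δ ⇒ |t^2 − 36| < ϵ.
Factor: t^2 − 36 = (t − 6)(t + 6), so |t^2 − 36| = |t − 6|·|t + 6|.
Restrict δ ≤ 1. Then |t − 6| < 1 gives |t| < 7, so by the triangle inequality |t + 6| ≤ 7 + 6 = 13.
Hence |t^2 − 36| ≤ 13|t − 6|, which is < ϵ once |t − 6| < ϵ/13.
Take δ = min(1, ϵ/13). If 0 < |t − 6| < δ then both bounds hold and |t^2 − 36| ≤ 13|t − 6| < 13·(ϵ/13) = ϵ.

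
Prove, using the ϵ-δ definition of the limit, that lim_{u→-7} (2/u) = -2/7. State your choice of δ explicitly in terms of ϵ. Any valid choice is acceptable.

Let ϵ > 0 be given. We seek δ > 0 such that 0 < |u + 7| < δ implies |2/u + 2/7| < ϵ.
|2/u + 2/7| = 2·|-7 − u|/(7·|u|) = 2|u + 7|/(7|u|).
Restrict δ ≤ 7/2. Then |u + 7| < 7/2 gives |u| > 7/2, so 7|u| > 49/2.
Then |2/u + 2/7| < 2|u + 7|/(49/2), which is < ϵ when |u + 7| < (49/4)ϵ.
Take δ = min(7/2, (49/4)ϵ). Then 0 < |u + 7| < δ gives both |u + 7| < 7/2 and |u + 7| < (49/4)ϵ, so |2/u + 2/7| < ϵ.

δ = min(7/2, (49/4)ϵ)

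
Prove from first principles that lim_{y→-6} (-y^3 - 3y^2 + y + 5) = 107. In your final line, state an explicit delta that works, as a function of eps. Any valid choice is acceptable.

delta = min(1, eps/87)

Suppose eps > 0. We want delta > 0 such that 0 < |y + 6| < delta implies |(-y^3 - 3y^2 + y + 5) − 107| < eps.
(-y^3 - 3y^2 + y + 5) − 107 = -y^3 - 3y^2 + y - 102 = (y + 6)(-y^2 + 3y - 17).
So |(-y^3 - 3y^2 + y + 5) − 107| = |y + 6|·|-y^2 + 3y - 17|.
Require delta ≤ 1. Then |y + 6| < 1 gives |y| < 7, and by the triangle inequality |-y^2 + 3y - 17| ≤ 7^2 + 3·7 + 17 = 87.
Hence |(-y^3 - 3y^2 + y + 5) − 107| ≤ 87|y + 6| < eps provided |y + 6| < eps/87.
Take delta = min(1, eps/87). Then 0 < |y + 6| < delta gives both |y + 6| < 1 and |y + 6| < eps/87, so |(-y^3 - 3y^2 + y + 5) − 107| < eps.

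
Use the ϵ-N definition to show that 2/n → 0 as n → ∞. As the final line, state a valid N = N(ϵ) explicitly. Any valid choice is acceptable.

N = 2/ϵ

Let ϵ > 0. For n ≥ 1, |2/n − 0| = 2/(n) ≤ 2/n.
We need 2/n < ϵ, i.e. n > 2/ϵ.
Take N = 2/ϵ. If n > N then |2/n| ≤ 2/n < ϵ.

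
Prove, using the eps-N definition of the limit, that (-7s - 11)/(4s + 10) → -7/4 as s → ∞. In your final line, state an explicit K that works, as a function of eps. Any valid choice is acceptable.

Let eps > 0 be given. We seek K > 0 such that s > K implies |(-7s - 11)/(4s + 10) + 7/4| < eps.
(-7s - 11)/(4s + 10) + 7/4 = (4(-7s - 11) − (-7)(4s + 10)) / (4(4s + 10)) = 26/(4(4s + 10)).
For s > 0 we have 4s + 10 > 4s, so |(-7s - 11)/(4s + 10) + 7/4| = 26/(4(4s + 10)) < 26/(4·4s) = (13/8)/s.
Thus |(-7s - 11)/(4s + 10) + 7/4| < eps whenever s > (13/8)/eps.
Take K = (13/8)/eps. If s > K then |(-7s - 11)/(4s + 10) + 7/4| < (13/8)/s < eps.

K = (13/8)/eps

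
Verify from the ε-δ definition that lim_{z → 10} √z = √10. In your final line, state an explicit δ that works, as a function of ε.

δ = min(10, √10·ε)

Let ε > 0 be given. We want δ > 0 such that 0 < |z − 10| < δ implies |√z − √10| < ε.
Rationalise: √z − √10 = (z − 10)/(√z + √10), so |√z − √10| = |z − 10|/(√z + √10).
Restrict δ ≤ 10 so that |z − 10| < 10 forces z > 0, and then √z + √10 > √10.
Hence |√z − √10| < |z − 10|/√10, which is < ε once |z − 10| < √10·ε.
Take δ = min(10, √10·ε). If 0 < |z − 10| < δ then z > 0 and |√z − √10| < |z − 10|/√10 < ε.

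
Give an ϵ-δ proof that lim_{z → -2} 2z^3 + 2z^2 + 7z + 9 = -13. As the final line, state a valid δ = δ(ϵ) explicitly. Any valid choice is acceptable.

δ = min(2, ϵ/51)

Suppose ϵ > 0. We want δ > 0 such that 0 < |z + 2| < δ implies |(2z^3 + 2z^2 + 7z + 9) + 13| < ϵ.
(2z^3 + 2z^2 + 7z + 9) + 13 = 2z^3 + 2z^2 + 7z + 22 = (z + 2)(2z^2 - 2z + 11).
So |(2z^3 + 2z^2 + 7z + 9) + 13| = |z + 2|·|2z^2 - 2z + 11|.
Require δ ≤ 2. Then |z + 2| < 2 gives |z| < 4, and by the triangle inequality |2z^2 - 2z + 11| ≤ 2·4^2 + 2·4 + 11 = 51.
Hence |(2z^3 + 2z^2 + 7z + 9) + 13| ≤ 51|z + 2| < ϵ provided |z + 2| < ϵ/51.
Take δ = min(2, ϵ/51). Then 0 < |z + 2| < δ gives both |z + 2| < 2 and |z + 2| < ϵ/51, so |(2z^3 + 2z^2 + 7z + 9) + 13| < ϵ.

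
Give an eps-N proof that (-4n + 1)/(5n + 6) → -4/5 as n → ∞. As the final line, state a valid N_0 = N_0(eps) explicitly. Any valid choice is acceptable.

Let eps > 0 be given. For n ≥ 1, |(-4n + 1)/(5n + 6) + 4/5| = |29|/(5(5n + 6)) = 29/(5(5n + 6)).
Since 5n + 6 ≥ 5n for n ≥ 1, this is ≤ 29/(5·5n) = (29/25)/n.
So |(-4n + 1)/(5n + 6) + 4/5| < eps whenever n > (29/25)/eps.
Take N_0 = (29/25)/eps. If n > N_0 then |(-4n + 1)/(5n + 6) + 4/5| ≤ (29/25)/n < eps.

N_0 = (29/25)/eps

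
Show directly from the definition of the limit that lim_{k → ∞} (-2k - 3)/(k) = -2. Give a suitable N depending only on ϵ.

Suppose ϵ > 0. For k ≥ 1, |(-2k - 3)/(k) + 2| = |-3|/((k)) = 3/((k)).
Since k ≥ k for k ≥ 1, this is ≤ 3/(k) = 3/k.
So |(-2k - 3)/(k) + 2| < ϵ whenever k > 3/ϵ.
Take N = 3/ϵ. If k > N then |(-2k - 3)/(k) + 2| ≤ 3/k < ϵ.

N = 3/ϵ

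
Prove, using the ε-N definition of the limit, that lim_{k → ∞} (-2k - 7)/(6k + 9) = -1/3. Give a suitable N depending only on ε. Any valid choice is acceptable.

N = (2/3)/ε

Fix ε > 0. For k ≥ 1, |(-2k - 7)/(6k + 9) + 1/3| = |-24|/(6(6k + 9)) = 24/(6(6k + 9)).
Since 6k + 9 ≥ 6k for k ≥ 1, this is ≤ 24/(6·6k) = (2/3)/k.
So |(-2k - 7)/(6k + 9) + 1/3| < ε whenever k > (2/3)/ε.
Take N = (2/3)/ε. If k > N then |(-2k - 7)/(6k + 9) + 1/3| ≤ (2/3)/k < ε.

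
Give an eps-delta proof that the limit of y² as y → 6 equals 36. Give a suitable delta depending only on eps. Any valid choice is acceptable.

Fix eps > 0. We seek delta > 0 with 0 < |y − 6| < delta ⇒ |y² − 36| < eps.
Factor: y² − 36 = (y − 6)(y + 6), so |y² − 36| = |y − 6|·|y + 6|.
Restrict delta ≤ 1. Then |y − 6| < 1 gives |y| < 7, so by the triangle inequality |y + 6| ≤ 7 + 6 = 13.
Hence |y² − 36| ≤ 13|y − 6|, which is < eps once |y − 6| < eps/13.
Take delta = min(1, eps/13). If 0 < |y − 6| < delta then both bounds hold and |y² − 36| ≤ 13|y − 6| < 13·(eps/13) = eps.

delta = min(1, eps/13)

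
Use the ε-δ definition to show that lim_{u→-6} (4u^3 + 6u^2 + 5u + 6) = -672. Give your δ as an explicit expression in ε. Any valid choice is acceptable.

Let ε > 0 be given. We want δ > 0 such that 0 < |u + 6| < δ implies |(4u^3 + 6u^2 + 5u + 6) + 672| < ε.
(4u^3 + 6u^2 + 5u + 6) + 672 = 4u^3 + 6u^2 + 5u + 678 = (u + 6)(4u^2 - 18u + 113).
So |(4u^3 + 6u^2 + 5u + 6) + 672| = |u + 6|·|4u^2 - 18u + 113|.
Require δ ≤ 1. Then |u + 6| < 1 gives |u| < 7, and by the triangle inequality |4u^2 - 18u + 113| ≤ 4·7^2 + 18·7 + 113 = 435.
Hence |(4u^3 + 6u^2 + 5u + 6) + 672| ≤ 435|u + 6| < ε provided |u + 6| < ε/435.
Choosing δ = min(1, ε/435) ensures both conditions, hence |(4u^3 + 6u^2 + 5u + 6) + 672| < ε.

δ = min(1, ε/435)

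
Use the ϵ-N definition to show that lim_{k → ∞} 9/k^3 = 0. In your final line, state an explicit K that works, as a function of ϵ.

Let ϵ > 0. For k ≥ 1, |9/k^3 − 0| = 9/k^3.
9/k^3 < ϵ ⇔ k^3 > 9/ϵ ⇔ k > (9/ϵ)^{1/3}.
Take K = (9/ϵ)^{1/3}. Then k > K implies 9/k^3 < ϵ.

K = (9/ϵ)^{1/3}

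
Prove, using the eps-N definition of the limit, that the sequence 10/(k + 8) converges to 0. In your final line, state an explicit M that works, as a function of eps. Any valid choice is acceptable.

M = 10/eps

Fix eps > 0. For k ≥ 1, |10/(k + 8) − 0| = 10/(k + 8) ≤ 10/k.
We need 10/k < eps, i.e. k > 10/eps.
Take M = 10/eps. If k > M then |10/(k + 8)| ≤ 10/k < eps.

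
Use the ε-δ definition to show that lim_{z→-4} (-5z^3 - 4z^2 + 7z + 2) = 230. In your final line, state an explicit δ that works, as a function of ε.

δ = min(1, ε/262)

Let ε > 0 be given. We want δ > 0 such that 0 < |z + 4| < δ implies |(-5z^3 - 4z^2 + 7z + 2) − 230| < ε.
(-5z^3 - 4z^2 + 7z + 2) − 230 = -5z^3 - 4z^2 + 7z - 228 = (z + 4)(-5z^2 + 16z - 57).
So |(-5z^3 - 4z^2 + 7z + 2) − 230| = |z + 4|·|-5z^2 + 16z - 57|.
Assume first that |z + 4| < 1, so |z| < 5. Then |-5z^2 + 16z - 57| ≤ 5·5^2 + 16·5 + 57 = 262.
Hence |(-5z^3 - 4z^2 + 7z + 2) − 230| ≤ 262|z + 4| < ε provided |z + 4| < ε/262.
Take δ = min(1, ε/262). Then 0 < |z + 4| < δ gives both |z + 4| < 1 and |z + 4| < ε/262, so |(-5z^3 - 4z^2 + 7z + 2) − 230| < ε.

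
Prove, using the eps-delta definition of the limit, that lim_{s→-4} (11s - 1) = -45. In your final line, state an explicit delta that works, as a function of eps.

Suppose eps > 0. We need delta > 0 so that 0 < |s + 4| < delta implies |(11s - 1) + 45| < eps.
Since (11s - 1) + 45 = 11(s + 4), we have |(11s - 1) + 45| = 11|s + 4|.
Thus it suffices that |s + 4| < eps/11.
Take delta = eps/11. If 0 < |s + 4| < delta then |(11s - 1) + 45| = 11|s + 4| < 11·(eps/11) = eps.

delta = eps/11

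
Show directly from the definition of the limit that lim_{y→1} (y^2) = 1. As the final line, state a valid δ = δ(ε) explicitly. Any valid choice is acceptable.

Fix ε > 0. We seek δ > 0 with 0 < |y − 1| < δ ⇒ |y^2 − 1| < ε.
Factor: y^2 − 1 = (y − 1)(y + 1), so |y^2 − 1| = |y − 1|·|y + 1|.
Restrict δ ≤ 1. Then |y − 1| < 1 gives |y| < 2, so by the triangle inequality |y + 1| ≤ 2 + 1 = 3.
Hence |y^2 − 1| ≤ 3|y − 1|, which is < ε once |y − 1| < ε/3.
Take δ = min(1, ε/3). If 0 < |y − 1| < δ then both bounds hold and |y^2 − 1| ≤ 3|y − 1| < 3·(ε/3) = ε.

δ = min(1, ε/3)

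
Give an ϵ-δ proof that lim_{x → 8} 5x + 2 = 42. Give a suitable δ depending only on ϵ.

Suppose ϵ > 0. We need δ > 0 so that 0 < |x − 8| < δ implies |(5x + 2) − 42| < ϵ.
|(5x + 2) − 42| = |5x - 40| = 5|x − 8|.
Thus it suffices that |x − 8| < ϵ/5.
Choosing δ = ϵ/5 gives |(5x + 2) − 42| = 5|x − 8| < ϵ whenever |x − 8| < δ.

δ = ϵ/5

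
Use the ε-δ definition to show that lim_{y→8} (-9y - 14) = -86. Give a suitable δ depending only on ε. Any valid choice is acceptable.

Suppose ε > 0. We need δ > 0 so that 0 < |y − 8| < δ implies |(-9y - 14) + 86| < ε.
Since (-9y - 14) + 86 = -9(y − 8), we have |(-9y - 14) + 86| = 9|y − 8|.
Thus it suffices that |y − 8| < ε/9.
Take δ = ε/9. If 0 < |y − 8| < δ then |(-9y - 14) + 86| = 9|y − 8| < 9·(ε/9) = ε.

δ = ε/9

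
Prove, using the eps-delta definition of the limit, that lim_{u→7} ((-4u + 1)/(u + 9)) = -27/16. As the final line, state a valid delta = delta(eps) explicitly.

Fix eps > 0. We want delta > 0 with 0 < |u − 7| < delta ⇒ |(-4u + 1)/(u + 9) + 27/16| < eps.
Combining over a common denominator, (-4u + 1)/(u + 9) + 27/16 = [(-4u + 1)·16 − (-27)·(u + 9)] / [16·(u + 9)] = -37(u − 7) / (16(u + 9)).
So |(-4u + 1)/(u + 9) + 27/16| = 37|u − 7| / (16·|u + 9|).
Require delta ≤ 8, so |u + 9| ≥ |16| − |u − 7| > 16 − 8 = 8.
Hence |(-4u + 1)/(u + 9) + 27/16| < 37|u − 7|/(16·8) = (37/128)|u − 7|, which is < eps once |u − 7| < (128/37)eps.
Take delta = min(8, (128/37)eps). Then 0 < |u − 7| < delta forces both bounds, so |(-4u + 1)/(u + 9) + 27/16| < eps.

delta = min(8, (128/37)eps)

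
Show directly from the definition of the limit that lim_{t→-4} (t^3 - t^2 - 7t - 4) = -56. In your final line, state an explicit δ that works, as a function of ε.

Let ε > 0. We want δ > 0 such that 0 < |t + 4| < δ implies |(t^3 - t^2 - 7t - 4) + 56| < ε.
(t^3 - t^2 - 7t - 4) + 56 = t^3 - t^2 - 7t + 52 = (t + 4)(t^2 - 5t + 13).
So |(t^3 - t^2 - 7t - 4) + 56| = |t + 4|·|t^2 - 5t + 13|.
Require δ ≤ 2. Then |t + 4| < 2 gives |t| < 6, and by the triangle inequality |t^2 - 5t + 13| ≤ 6^2 + 5·6 + 13 = 79.
Hence |(t^3 - t^2 - 7t - 4) + 56| ≤ 79|t + 4| < ε provided |t + 4| < ε/79.
Choosing δ = min(2, ε/79) ensures both conditions, hence |(t^3 - t^2 - 7t - 4) + 56| < ε.

δ = min(2, ε/79)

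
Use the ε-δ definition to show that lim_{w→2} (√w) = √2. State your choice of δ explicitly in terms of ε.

Let ε > 0. We want δ > 0 such that 0 < |w − 2| < δ implies |√w − √2| < ε.
Rationalise: √w − √2 = (w − 2)/(√w + √2), so |√w − √2| = |w − 2|/(√w + √2).
Restrict δ ≤ 2 so that |w − 2| < 2 forces w > 0, and then √w + √2 > √2.
Hence |√w − √2| < |w − 2|/√2, which is < ε once |w − 2| < √2·ε.
Take δ = min(2, √2·ε). If 0 < |w − 2| < δ then w > 0 and |√w − √2| < |w − 2|/√2 < ε.

δ = min(2, √2·ε)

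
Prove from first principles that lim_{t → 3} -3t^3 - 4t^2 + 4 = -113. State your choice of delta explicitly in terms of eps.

Suppose eps > 0. We want delta > 0 such that 0 < |t − 3| < delta implies |(-3t^3 - 4t^2 + 4) + 113| < eps.
(-3t^3 - 4t^2 + 4) + 113 = -3t^3 - 4t^2 + 117 = (t − 3)(-3t^2 - 13t - 39).
So |(-3t^3 - 4t^2 + 4) + 113| = |t − 3|·|-3t^2 - 13t - 39|.
Assume first that |t − 3| < 2, so |t| < 5. Then |-3t^2 - 13t - 39| ≤ 3·5^2 + 13·5 + 39 = 179.
Hence |(-3t^3 - 4t^2 + 4) + 113| ≤ 179|t − 3| < eps provided |t − 3| < eps/179.
Choosing delta = min(2, eps/179) ensures both conditions, hence |(-3t^3 - 4t^2 + 4) + 113| < eps.

delta = min(2, eps/179)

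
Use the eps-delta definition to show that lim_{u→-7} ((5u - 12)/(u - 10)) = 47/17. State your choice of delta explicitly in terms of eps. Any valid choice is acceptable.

delta = min(17/2, (289/76)eps)

Let eps > 0 be given. We want delta > 0 with 0 < |u + 7| < delta ⇒ |(5u - 12)/(u - 10) − (47/17)| < eps.
Combining over a common denominator, (5u - 12)/(u - 10) − (47/17) = [(5u - 12)·(-17) − (-47)·(u - 10)] / [(-17)·(u - 10)] = -38(u + 7) / ((-17)(u - 10)).
So |(5u - 12)/(u - 10) − (47/17)| = 38|u + 7| / (17·|u − 10|).
Restrict delta ≤ 17/2. Then |u + 7| < 17/2 gives |u − 10| = |(u + 7) + (-17)| ≥ 17 − 17/2 = 17/2.
Hence |(5u - 12)/(u - 10) − (47/17)| < 38|u + 7|/(17·(17/2)) = (76/289)|u + 7|, which is < eps once |u + 7| < (289/76)eps.
Take delta = min(17/2, (289/76)eps). Then 0 < |u + 7| < delta forces both bounds, so |(5u - 12)/(u - 10) − (47/17)| < eps.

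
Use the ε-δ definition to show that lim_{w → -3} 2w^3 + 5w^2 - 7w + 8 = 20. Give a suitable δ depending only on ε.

δ = min(1, ε/40)

Let ε > 0 be given. We want δ > 0 such that 0 < |w + 3| < δ implies |(2w^3 + 5w^2 - 7w + 8) − 20| < ε.
(2w^3 + 5w^2 - 7w + 8) − 20 = 2w^3 + 5w^2 - 7w - 12 = (w + 3)(2w^2 - w - 4).
So |(2w^3 + 5w^2 - 7w + 8) − 20| = |w + 3|·|2w^2 - w - 4|.
Require δ ≤ 1. Then |w + 3| < 1 gives |w| < 4, and by the triangle inequality |2w^2 - w - 4| ≤ 2·4^2 + 4 + 4 = 40.
Hence |(2w^3 + 5w^2 - 7w + 8) − 20| ≤ 40|w + 3| < ε provided |w + 3| < ε/40.
Choosing δ = min(1, ε/40) ensures both conditions, hence |(2w^3 + 5w^2 - 7w + 8) − 20| < ε.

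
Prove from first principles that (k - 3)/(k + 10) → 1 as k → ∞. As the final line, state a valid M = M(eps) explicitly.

Fix eps > 0. For k ≥ 1, |(k - 3)/(k + 10) − 1| = |-13|/((k + 10)) = 13/((k + 10)).
Since k + 10 ≥ k for k ≥ 1, this is ≤ 13/(k) = 13/k.
So |(k - 3)/(k + 10) − 1| < eps whenever k > 13/eps.
Take M = 13/eps. If k > M then |(k - 3)/(k + 10) − 1| ≤ 13/k < eps.

M = 13/eps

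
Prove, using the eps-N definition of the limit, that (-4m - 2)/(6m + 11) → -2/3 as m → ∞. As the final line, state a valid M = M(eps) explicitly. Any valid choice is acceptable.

M = (8/9)/eps

Let eps > 0 be given. For m ≥ 1, |(-4m - 2)/(6m + 11) + 2/3| = |32|/(6(6m + 11)) = 32/(6(6m + 11)).
Since 6m + 11 ≥ 6m for m ≥ 1, this is ≤ 32/(6·6m) = (8/9)/m.
So |(-4m - 2)/(6m + 11) + 2/3| < eps whenever m > (8/9)/eps.
Take M = (8/9)/eps. If m > M then |(-4m - 2)/(6m + 11) + 2/3| ≤ (8/9)/m < eps.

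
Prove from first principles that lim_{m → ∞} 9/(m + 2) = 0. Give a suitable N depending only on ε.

Suppose ε > 0. For m ≥ 1, |9/(m + 2) − 0| = 9/(m + 2) ≤ 9/m.
We need 9/m < ε, i.e. m > 9/ε.
Take N = 9/ε. If m > N then |9/(m + 2)| ≤ 9/m < ε.

N = 9/ε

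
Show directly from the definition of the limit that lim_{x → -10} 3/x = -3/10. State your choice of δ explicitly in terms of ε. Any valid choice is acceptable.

δ = min(5, (50/3)ε)

Let ε > 0. We seek δ > 0 such that 0 < |x + 10| < δ implies |3/x + 3/10| < ε.
|3/x + 3/10| = 3·|-10 − x|/(10·|x|) = 3|x + 10|/(10|x|).
Require δ ≤ 5 so that |x| > 10 − 5 = 5, hence 10|x| > 50.
Then |3/x + 3/10| < 3|x + 10|/50, which is < ε when |x + 10| < (50/3)ε.
Take δ = min(5, (50/3)ε). Then 0 < |x + 10| < δ gives both |x + 10| < 5 and |x + 10| < (50/3)ε, so |3/x + 3/10| < ε.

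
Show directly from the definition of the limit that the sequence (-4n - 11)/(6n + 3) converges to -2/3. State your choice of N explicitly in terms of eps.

N = (3/2)/eps

Suppose eps > 0. For n ≥ 1, |(-4n - 11)/(6n + 3) + 2/3| = |-54|/(6(6n + 3)) = 54/(6(6n + 3)).
Since 6n + 3 ≥ 6n for n ≥ 1, this is ≤ 54/(6·6n) = (3/2)/n.
So |(-4n - 11)/(6n + 3) + 2/3| < eps whenever n > (3/2)/eps.
Take N = (3/2)/eps. If n > N then |(-4n - 11)/(6n + 3) + 2/3| ≤ (3/2)/n < eps.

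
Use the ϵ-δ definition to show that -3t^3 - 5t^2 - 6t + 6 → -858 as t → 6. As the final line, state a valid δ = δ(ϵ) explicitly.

δ = min(2, ϵ/520)

Let ϵ > 0. We want δ > 0 such that 0 < |t − 6| < δ implies |(-3t^3 - 5t^2 - 6t + 6) + 858| < ϵ.
(-3t^3 - 5t^2 - 6t + 6) + 858 = -3t^3 - 5t^2 - 6t + 864 = (t − 6)(-3t^2 - 23t - 144).
So |(-3t^3 - 5t^2 - 6t + 6) + 858| = |t − 6|·|-3t^2 - 23t - 144|.
Assume first that |t − 6| < 2, so |t| < 8. Then |-3t^2 - 23t - 144| ≤ 3·8^2 + 23·8 + 144 = 520.
Hence |(-3t^3 - 5t^2 - 6t + 6) + 858| ≤ 520|t − 6| < ϵ provided |t − 6| < ϵ/520.
Choosing δ = min(2, ϵ/520) ensures both conditions, hence |(-3t^3 - 5t^2 - 6t + 6) + 858| < ϵ.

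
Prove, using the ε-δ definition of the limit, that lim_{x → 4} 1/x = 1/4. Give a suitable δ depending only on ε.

δ = min(2, 8ε)

Let ε > 0. We seek δ > 0 such that 0 < |x − 4| < δ implies |1/x − (1/4)| < ε.
|1/x − (1/4)| = |4 − x|/(4·|x|) = |x − 4|/(4|x|).
Require δ ≤ 2 so that |x| > 4 − 2 = 2, hence 4|x| > 8.
Then |1/x − (1/4)| < |x − 4|/8, which is < ε when |x − 4| < 8ε.
Take δ = min(2, 8ε). Then 0 < |x − 4| < δ gives both |x − 4| < 2 and |x − 4| < 8ε, so |1/x − (1/4)| < ε.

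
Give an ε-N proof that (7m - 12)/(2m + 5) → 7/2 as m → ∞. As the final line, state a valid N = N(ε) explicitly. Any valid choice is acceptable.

N = (59/4)/ε

Fix ε > 0. For m ≥ 1, |(7m - 12)/(2m + 5) − (7/2)| = |-59|/(2(2m + 5)) = 59/(2(2m + 5)).
Since 2m + 5 ≥ 2m for m ≥ 1, this is ≤ 59/(2·2m) = (59/4)/m.
So |(7m - 12)/(2m + 5) − (7/2)| < ε whenever m > (59/4)/ε.
Take N = (59/4)/ε. If m > N then |(7m - 12)/(2m + 5) − (7/2)| ≤ (59/4)/m < ε.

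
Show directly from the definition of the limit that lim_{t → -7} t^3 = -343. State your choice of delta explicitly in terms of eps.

Let eps > 0. We seek delta > 0 with 0 < |t + 7| < delta ⇒ |t^3 + 343| < eps.
Factor: t^3 + 343 = (t + 7)(t^2 - 7t + 49), so |t^3 + 343| = |t + 7|·|t^2 - 7t + 49|.
Restrict delta ≤ 1. Then |t + 7| < 1 gives |t| < 8, so by the triangle inequality |t^2 - 7t + 49| ≤ 8^2 + 7·8 + 49 = 169.
Hence |t^3 + 343| ≤ 169|t + 7|, which is < eps once |t + 7| < eps/169.
Take delta = min(1, eps/169). If 0 < |t + 7| < delta then both bounds hold and |t^3 + 343| ≤ 169|t + 7| < 169·(eps/169) = eps.

delta = min(1, eps/169)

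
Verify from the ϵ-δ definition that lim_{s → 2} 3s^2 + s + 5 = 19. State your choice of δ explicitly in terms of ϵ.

Fix ϵ > 0. We want δ > 0 such that 0 < |s − 2| < δ implies |(3s^2 + s + 5) − 19| < ϵ.
(3s^2 + s + 5) − 19 = 3s^2 + s - 14 = (s − 2)(3s + 7).
So |(3s^2 + s + 5) − 19| = |s − 2|·|3s + 7|.
Assume first that |s − 2| < 1, so |s| < 3. Then |3s + 7| ≤ 3·3 + 7 = 16.
Hence |(3s^2 + s + 5) − 19| ≤ 16|s − 2| < ϵ provided |s − 2| < ϵ/16.
Choosing δ = min(1, ϵ/16) ensures both conditions, hence |(3s^2 + s + 5) − 19| < ϵ.

δ = min(1, ϵ/16)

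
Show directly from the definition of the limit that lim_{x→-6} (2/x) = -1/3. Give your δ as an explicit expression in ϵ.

Let ϵ > 0 be given. We seek δ > 0 such that 0 < |x + 6| < δ implies |2/x + 1/3| < ϵ.
|2/x + 1/3| = 2·|-6 − x|/(6·|x|) = 2|x + 6|/(6|x|).
Restrict δ ≤ 3. Then |x + 6| < 3 gives |x| > 3, so 6|x| > 18.
Then |2/x + 1/3| < 2|x + 6|/18, which is < ϵ when |x + 6| < 9ϵ.
Take δ = min(3, 9ϵ). Then 0 < |x + 6| < δ gives both |x + 6| < 3 and |x + 6| < 9ϵ, so |2/x + 1/3| < ϵ.

δ = min(3, 9ϵ)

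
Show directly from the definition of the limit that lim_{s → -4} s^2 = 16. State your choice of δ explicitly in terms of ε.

δ = min(1, ε/9)

Suppose ε > 0. We seek δ > 0 with 0 < |s + 4| < δ ⇒ |s^2 − 16| < ε.
Factor: s^2 − 16 = (s + 4)(s - 4), so |s^2 − 16| = |s + 4|·|s - 4|.
Restrict δ ≤ 1. Then |s + 4| < 1 gives |s| < 5, so by the triangle inequality |s - 4| ≤ 5 + 4 = 9.
Hence |s^2 − 16| ≤ 9|s + 4|, which is < ε once |s + 4| < ε/9.
Take δ = min(1, ε/9). If 0 < |s + 4| < δ then both bounds hold and |s^2 − 16| ≤ 9|s + 4| < 9·(ε/9) = ε.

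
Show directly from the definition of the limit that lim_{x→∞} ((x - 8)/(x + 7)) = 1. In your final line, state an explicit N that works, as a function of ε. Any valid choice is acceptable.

Suppose ε > 0. We seek N > 0 such that x > N implies |(x - 8)/(x + 7) − 1| < ε.
(x - 8)/(x + 7) − 1 = ((x - 8) − (x + 7)) / ((x + 7)) = -15/((x + 7)).
For x > 0 we have x + 7 > x, so |(x - 8)/(x + 7) − 1| = 15/((x + 7)) < 15/(x) = 15/x.
Thus |(x - 8)/(x + 7) − 1| < ε whenever x > 15/ε.
Take N = 15/ε. If x > N then |(x - 8)/(x + 7) − 1| < 15/x < ε.

N = 15/ε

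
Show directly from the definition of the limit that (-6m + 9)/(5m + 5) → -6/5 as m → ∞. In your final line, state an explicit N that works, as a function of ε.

N = 3/ε

Let ε > 0. For m ≥ 1, |(-6m + 9)/(5m + 5) + 6/5| = |75|/(5(5m + 5)) = 75/(5(5m + 5)).
Since 5m + 5 ≥ 5m for m ≥ 1, this is ≤ 75/(5·5m) = 3/m.
So |(-6m + 9)/(5m + 5) + 6/5| < ε whenever m > 3/ε.
Take N = 3/ε. If m > N then |(-6m + 9)/(5m + 5) + 6/5| ≤ 3/m < ε.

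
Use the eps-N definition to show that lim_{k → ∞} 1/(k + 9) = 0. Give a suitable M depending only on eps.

Fix eps > 0. For k ≥ 1, |1/(k + 9) − 0| = 1/(k + 9) ≤ 1/k.
We need 1/k < eps, i.e. k > 1/eps.
Take M = 1/eps. If k > M then |1/(k + 9)| ≤ 1/k < eps.

M = 1/eps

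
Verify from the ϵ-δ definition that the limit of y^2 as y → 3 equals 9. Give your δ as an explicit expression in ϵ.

δ = min(2, ϵ/8)

Let ϵ > 0 be given. We seek δ > 0 with 0 < |y − 3| < δ ⇒ |y^2 − 9| < ϵ.
Factor: y^2 − 9 = (y − 3)(y + 3), so |y^2 − 9| = |y − 3|·|y + 3|.
Impose δ ≤ 2 so that |y| < 5; then |y + 3| ≤ 8.
Hence |y^2 − 9| ≤ 8|y − 3|, which is < ϵ once |y − 3| < ϵ/8.
Take δ = min(2, ϵ/8). If 0 < |y − 3| < δ then both bounds hold and |y^2 − 9| ≤ 8|y − 3| < 8·(ϵ/8) = ϵ.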